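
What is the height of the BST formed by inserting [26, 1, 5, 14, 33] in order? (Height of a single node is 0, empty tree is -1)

Insertion order: [26, 1, 5, 14, 33]
Tree (level-order array): [26, 1, 33, None, 5, None, None, None, 14]
Compute height bottom-up (empty subtree = -1):
  height(14) = 1 + max(-1, -1) = 0
  height(5) = 1 + max(-1, 0) = 1
  height(1) = 1 + max(-1, 1) = 2
  height(33) = 1 + max(-1, -1) = 0
  height(26) = 1 + max(2, 0) = 3
Height = 3


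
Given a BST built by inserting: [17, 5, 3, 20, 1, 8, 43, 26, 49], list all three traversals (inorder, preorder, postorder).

Tree insertion order: [17, 5, 3, 20, 1, 8, 43, 26, 49]
Tree (level-order array): [17, 5, 20, 3, 8, None, 43, 1, None, None, None, 26, 49]
Inorder (L, root, R): [1, 3, 5, 8, 17, 20, 26, 43, 49]
Preorder (root, L, R): [17, 5, 3, 1, 8, 20, 43, 26, 49]
Postorder (L, R, root): [1, 3, 8, 5, 26, 49, 43, 20, 17]


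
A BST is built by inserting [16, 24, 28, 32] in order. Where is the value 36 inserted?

Starting tree (level order): [16, None, 24, None, 28, None, 32]
Insertion path: 16 -> 24 -> 28 -> 32
Result: insert 36 as right child of 32
Final tree (level order): [16, None, 24, None, 28, None, 32, None, 36]


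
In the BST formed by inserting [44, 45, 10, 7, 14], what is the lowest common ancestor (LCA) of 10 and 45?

Tree insertion order: [44, 45, 10, 7, 14]
Tree (level-order array): [44, 10, 45, 7, 14]
In a BST, the LCA of p=10, q=45 is the first node v on the
root-to-leaf path with p <= v <= q (go left if both < v, right if both > v).
Walk from root:
  at 44: 10 <= 44 <= 45, this is the LCA
LCA = 44


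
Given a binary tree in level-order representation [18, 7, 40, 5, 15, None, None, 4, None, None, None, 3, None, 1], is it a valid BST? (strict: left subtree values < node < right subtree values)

Level-order array: [18, 7, 40, 5, 15, None, None, 4, None, None, None, 3, None, 1]
Validate using subtree bounds (lo, hi): at each node, require lo < value < hi,
then recurse left with hi=value and right with lo=value.
Preorder trace (stopping at first violation):
  at node 18 with bounds (-inf, +inf): OK
  at node 7 with bounds (-inf, 18): OK
  at node 5 with bounds (-inf, 7): OK
  at node 4 with bounds (-inf, 5): OK
  at node 3 with bounds (-inf, 4): OK
  at node 1 with bounds (-inf, 3): OK
  at node 15 with bounds (7, 18): OK
  at node 40 with bounds (18, +inf): OK
No violation found at any node.
Result: Valid BST


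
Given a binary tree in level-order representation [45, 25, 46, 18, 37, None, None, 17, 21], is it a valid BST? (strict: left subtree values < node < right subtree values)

Level-order array: [45, 25, 46, 18, 37, None, None, 17, 21]
Validate using subtree bounds (lo, hi): at each node, require lo < value < hi,
then recurse left with hi=value and right with lo=value.
Preorder trace (stopping at first violation):
  at node 45 with bounds (-inf, +inf): OK
  at node 25 with bounds (-inf, 45): OK
  at node 18 with bounds (-inf, 25): OK
  at node 17 with bounds (-inf, 18): OK
  at node 21 with bounds (18, 25): OK
  at node 37 with bounds (25, 45): OK
  at node 46 with bounds (45, +inf): OK
No violation found at any node.
Result: Valid BST


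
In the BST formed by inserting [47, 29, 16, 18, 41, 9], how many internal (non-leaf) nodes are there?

Tree built from: [47, 29, 16, 18, 41, 9]
Tree (level-order array): [47, 29, None, 16, 41, 9, 18]
Rule: An internal node has at least one child.
Per-node child counts:
  node 47: 1 child(ren)
  node 29: 2 child(ren)
  node 16: 2 child(ren)
  node 9: 0 child(ren)
  node 18: 0 child(ren)
  node 41: 0 child(ren)
Matching nodes: [47, 29, 16]
Count of internal (non-leaf) nodes: 3


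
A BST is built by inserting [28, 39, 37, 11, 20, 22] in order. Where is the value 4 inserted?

Starting tree (level order): [28, 11, 39, None, 20, 37, None, None, 22]
Insertion path: 28 -> 11
Result: insert 4 as left child of 11
Final tree (level order): [28, 11, 39, 4, 20, 37, None, None, None, None, 22]


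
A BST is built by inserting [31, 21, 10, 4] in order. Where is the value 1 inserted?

Starting tree (level order): [31, 21, None, 10, None, 4]
Insertion path: 31 -> 21 -> 10 -> 4
Result: insert 1 as left child of 4
Final tree (level order): [31, 21, None, 10, None, 4, None, 1]


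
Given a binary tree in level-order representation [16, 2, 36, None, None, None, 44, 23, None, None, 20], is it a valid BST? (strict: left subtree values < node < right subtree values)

Level-order array: [16, 2, 36, None, None, None, 44, 23, None, None, 20]
Validate using subtree bounds (lo, hi): at each node, require lo < value < hi,
then recurse left with hi=value and right with lo=value.
Preorder trace (stopping at first violation):
  at node 16 with bounds (-inf, +inf): OK
  at node 2 with bounds (-inf, 16): OK
  at node 36 with bounds (16, +inf): OK
  at node 44 with bounds (36, +inf): OK
  at node 23 with bounds (36, 44): VIOLATION
Node 23 violates its bound: not (36 < 23 < 44).
Result: Not a valid BST


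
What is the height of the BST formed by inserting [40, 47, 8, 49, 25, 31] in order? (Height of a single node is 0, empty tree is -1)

Insertion order: [40, 47, 8, 49, 25, 31]
Tree (level-order array): [40, 8, 47, None, 25, None, 49, None, 31]
Compute height bottom-up (empty subtree = -1):
  height(31) = 1 + max(-1, -1) = 0
  height(25) = 1 + max(-1, 0) = 1
  height(8) = 1 + max(-1, 1) = 2
  height(49) = 1 + max(-1, -1) = 0
  height(47) = 1 + max(-1, 0) = 1
  height(40) = 1 + max(2, 1) = 3
Height = 3


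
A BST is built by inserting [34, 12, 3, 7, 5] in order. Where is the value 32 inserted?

Starting tree (level order): [34, 12, None, 3, None, None, 7, 5]
Insertion path: 34 -> 12
Result: insert 32 as right child of 12
Final tree (level order): [34, 12, None, 3, 32, None, 7, None, None, 5]


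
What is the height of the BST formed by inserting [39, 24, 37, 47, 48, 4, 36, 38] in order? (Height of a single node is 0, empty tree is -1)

Insertion order: [39, 24, 37, 47, 48, 4, 36, 38]
Tree (level-order array): [39, 24, 47, 4, 37, None, 48, None, None, 36, 38]
Compute height bottom-up (empty subtree = -1):
  height(4) = 1 + max(-1, -1) = 0
  height(36) = 1 + max(-1, -1) = 0
  height(38) = 1 + max(-1, -1) = 0
  height(37) = 1 + max(0, 0) = 1
  height(24) = 1 + max(0, 1) = 2
  height(48) = 1 + max(-1, -1) = 0
  height(47) = 1 + max(-1, 0) = 1
  height(39) = 1 + max(2, 1) = 3
Height = 3


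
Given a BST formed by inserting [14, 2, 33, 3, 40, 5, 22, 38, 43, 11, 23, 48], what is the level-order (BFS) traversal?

Tree insertion order: [14, 2, 33, 3, 40, 5, 22, 38, 43, 11, 23, 48]
Tree (level-order array): [14, 2, 33, None, 3, 22, 40, None, 5, None, 23, 38, 43, None, 11, None, None, None, None, None, 48]
BFS from the root, enqueuing left then right child of each popped node:
  queue [14] -> pop 14, enqueue [2, 33], visited so far: [14]
  queue [2, 33] -> pop 2, enqueue [3], visited so far: [14, 2]
  queue [33, 3] -> pop 33, enqueue [22, 40], visited so far: [14, 2, 33]
  queue [3, 22, 40] -> pop 3, enqueue [5], visited so far: [14, 2, 33, 3]
  queue [22, 40, 5] -> pop 22, enqueue [23], visited so far: [14, 2, 33, 3, 22]
  queue [40, 5, 23] -> pop 40, enqueue [38, 43], visited so far: [14, 2, 33, 3, 22, 40]
  queue [5, 23, 38, 43] -> pop 5, enqueue [11], visited so far: [14, 2, 33, 3, 22, 40, 5]
  queue [23, 38, 43, 11] -> pop 23, enqueue [none], visited so far: [14, 2, 33, 3, 22, 40, 5, 23]
  queue [38, 43, 11] -> pop 38, enqueue [none], visited so far: [14, 2, 33, 3, 22, 40, 5, 23, 38]
  queue [43, 11] -> pop 43, enqueue [48], visited so far: [14, 2, 33, 3, 22, 40, 5, 23, 38, 43]
  queue [11, 48] -> pop 11, enqueue [none], visited so far: [14, 2, 33, 3, 22, 40, 5, 23, 38, 43, 11]
  queue [48] -> pop 48, enqueue [none], visited so far: [14, 2, 33, 3, 22, 40, 5, 23, 38, 43, 11, 48]
Result: [14, 2, 33, 3, 22, 40, 5, 23, 38, 43, 11, 48]


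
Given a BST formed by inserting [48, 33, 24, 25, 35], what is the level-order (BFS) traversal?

Tree insertion order: [48, 33, 24, 25, 35]
Tree (level-order array): [48, 33, None, 24, 35, None, 25]
BFS from the root, enqueuing left then right child of each popped node:
  queue [48] -> pop 48, enqueue [33], visited so far: [48]
  queue [33] -> pop 33, enqueue [24, 35], visited so far: [48, 33]
  queue [24, 35] -> pop 24, enqueue [25], visited so far: [48, 33, 24]
  queue [35, 25] -> pop 35, enqueue [none], visited so far: [48, 33, 24, 35]
  queue [25] -> pop 25, enqueue [none], visited so far: [48, 33, 24, 35, 25]
Result: [48, 33, 24, 35, 25]


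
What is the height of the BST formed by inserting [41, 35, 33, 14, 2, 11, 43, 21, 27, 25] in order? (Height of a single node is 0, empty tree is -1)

Insertion order: [41, 35, 33, 14, 2, 11, 43, 21, 27, 25]
Tree (level-order array): [41, 35, 43, 33, None, None, None, 14, None, 2, 21, None, 11, None, 27, None, None, 25]
Compute height bottom-up (empty subtree = -1):
  height(11) = 1 + max(-1, -1) = 0
  height(2) = 1 + max(-1, 0) = 1
  height(25) = 1 + max(-1, -1) = 0
  height(27) = 1 + max(0, -1) = 1
  height(21) = 1 + max(-1, 1) = 2
  height(14) = 1 + max(1, 2) = 3
  height(33) = 1 + max(3, -1) = 4
  height(35) = 1 + max(4, -1) = 5
  height(43) = 1 + max(-1, -1) = 0
  height(41) = 1 + max(5, 0) = 6
Height = 6


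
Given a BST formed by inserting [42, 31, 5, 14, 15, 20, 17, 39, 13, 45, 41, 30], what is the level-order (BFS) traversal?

Tree insertion order: [42, 31, 5, 14, 15, 20, 17, 39, 13, 45, 41, 30]
Tree (level-order array): [42, 31, 45, 5, 39, None, None, None, 14, None, 41, 13, 15, None, None, None, None, None, 20, 17, 30]
BFS from the root, enqueuing left then right child of each popped node:
  queue [42] -> pop 42, enqueue [31, 45], visited so far: [42]
  queue [31, 45] -> pop 31, enqueue [5, 39], visited so far: [42, 31]
  queue [45, 5, 39] -> pop 45, enqueue [none], visited so far: [42, 31, 45]
  queue [5, 39] -> pop 5, enqueue [14], visited so far: [42, 31, 45, 5]
  queue [39, 14] -> pop 39, enqueue [41], visited so far: [42, 31, 45, 5, 39]
  queue [14, 41] -> pop 14, enqueue [13, 15], visited so far: [42, 31, 45, 5, 39, 14]
  queue [41, 13, 15] -> pop 41, enqueue [none], visited so far: [42, 31, 45, 5, 39, 14, 41]
  queue [13, 15] -> pop 13, enqueue [none], visited so far: [42, 31, 45, 5, 39, 14, 41, 13]
  queue [15] -> pop 15, enqueue [20], visited so far: [42, 31, 45, 5, 39, 14, 41, 13, 15]
  queue [20] -> pop 20, enqueue [17, 30], visited so far: [42, 31, 45, 5, 39, 14, 41, 13, 15, 20]
  queue [17, 30] -> pop 17, enqueue [none], visited so far: [42, 31, 45, 5, 39, 14, 41, 13, 15, 20, 17]
  queue [30] -> pop 30, enqueue [none], visited so far: [42, 31, 45, 5, 39, 14, 41, 13, 15, 20, 17, 30]
Result: [42, 31, 45, 5, 39, 14, 41, 13, 15, 20, 17, 30]


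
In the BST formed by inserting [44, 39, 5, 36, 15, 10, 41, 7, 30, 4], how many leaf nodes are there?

Tree built from: [44, 39, 5, 36, 15, 10, 41, 7, 30, 4]
Tree (level-order array): [44, 39, None, 5, 41, 4, 36, None, None, None, None, 15, None, 10, 30, 7]
Rule: A leaf has 0 children.
Per-node child counts:
  node 44: 1 child(ren)
  node 39: 2 child(ren)
  node 5: 2 child(ren)
  node 4: 0 child(ren)
  node 36: 1 child(ren)
  node 15: 2 child(ren)
  node 10: 1 child(ren)
  node 7: 0 child(ren)
  node 30: 0 child(ren)
  node 41: 0 child(ren)
Matching nodes: [4, 7, 30, 41]
Count of leaf nodes: 4


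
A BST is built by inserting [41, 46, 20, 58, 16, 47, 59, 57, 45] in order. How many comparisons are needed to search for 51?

Search path for 51: 41 -> 46 -> 58 -> 47 -> 57
Found: False
Comparisons: 5


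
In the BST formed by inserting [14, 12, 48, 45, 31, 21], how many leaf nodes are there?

Tree built from: [14, 12, 48, 45, 31, 21]
Tree (level-order array): [14, 12, 48, None, None, 45, None, 31, None, 21]
Rule: A leaf has 0 children.
Per-node child counts:
  node 14: 2 child(ren)
  node 12: 0 child(ren)
  node 48: 1 child(ren)
  node 45: 1 child(ren)
  node 31: 1 child(ren)
  node 21: 0 child(ren)
Matching nodes: [12, 21]
Count of leaf nodes: 2


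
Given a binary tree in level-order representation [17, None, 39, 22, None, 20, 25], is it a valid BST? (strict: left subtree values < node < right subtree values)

Level-order array: [17, None, 39, 22, None, 20, 25]
Validate using subtree bounds (lo, hi): at each node, require lo < value < hi,
then recurse left with hi=value and right with lo=value.
Preorder trace (stopping at first violation):
  at node 17 with bounds (-inf, +inf): OK
  at node 39 with bounds (17, +inf): OK
  at node 22 with bounds (17, 39): OK
  at node 20 with bounds (17, 22): OK
  at node 25 with bounds (22, 39): OK
No violation found at any node.
Result: Valid BST


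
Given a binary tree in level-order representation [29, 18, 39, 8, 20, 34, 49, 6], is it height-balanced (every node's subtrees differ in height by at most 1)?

Tree (level-order array): [29, 18, 39, 8, 20, 34, 49, 6]
Definition: a tree is height-balanced if, at every node, |h(left) - h(right)| <= 1 (empty subtree has height -1).
Bottom-up per-node check:
  node 6: h_left=-1, h_right=-1, diff=0 [OK], height=0
  node 8: h_left=0, h_right=-1, diff=1 [OK], height=1
  node 20: h_left=-1, h_right=-1, diff=0 [OK], height=0
  node 18: h_left=1, h_right=0, diff=1 [OK], height=2
  node 34: h_left=-1, h_right=-1, diff=0 [OK], height=0
  node 49: h_left=-1, h_right=-1, diff=0 [OK], height=0
  node 39: h_left=0, h_right=0, diff=0 [OK], height=1
  node 29: h_left=2, h_right=1, diff=1 [OK], height=3
All nodes satisfy the balance condition.
Result: Balanced


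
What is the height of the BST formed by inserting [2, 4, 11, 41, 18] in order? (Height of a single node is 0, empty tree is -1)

Insertion order: [2, 4, 11, 41, 18]
Tree (level-order array): [2, None, 4, None, 11, None, 41, 18]
Compute height bottom-up (empty subtree = -1):
  height(18) = 1 + max(-1, -1) = 0
  height(41) = 1 + max(0, -1) = 1
  height(11) = 1 + max(-1, 1) = 2
  height(4) = 1 + max(-1, 2) = 3
  height(2) = 1 + max(-1, 3) = 4
Height = 4


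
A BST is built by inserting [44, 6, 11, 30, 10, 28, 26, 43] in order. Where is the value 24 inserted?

Starting tree (level order): [44, 6, None, None, 11, 10, 30, None, None, 28, 43, 26]
Insertion path: 44 -> 6 -> 11 -> 30 -> 28 -> 26
Result: insert 24 as left child of 26
Final tree (level order): [44, 6, None, None, 11, 10, 30, None, None, 28, 43, 26, None, None, None, 24]


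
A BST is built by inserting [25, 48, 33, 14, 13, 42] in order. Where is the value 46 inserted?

Starting tree (level order): [25, 14, 48, 13, None, 33, None, None, None, None, 42]
Insertion path: 25 -> 48 -> 33 -> 42
Result: insert 46 as right child of 42
Final tree (level order): [25, 14, 48, 13, None, 33, None, None, None, None, 42, None, 46]


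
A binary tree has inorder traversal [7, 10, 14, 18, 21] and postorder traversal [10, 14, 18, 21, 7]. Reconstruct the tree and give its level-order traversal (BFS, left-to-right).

Inorder:   [7, 10, 14, 18, 21]
Postorder: [10, 14, 18, 21, 7]
Algorithm: postorder visits root last, so walk postorder right-to-left;
each value is the root of the current inorder slice — split it at that
value, recurse on the right subtree first, then the left.
Recursive splits:
  root=7; inorder splits into left=[], right=[10, 14, 18, 21]
  root=21; inorder splits into left=[10, 14, 18], right=[]
  root=18; inorder splits into left=[10, 14], right=[]
  root=14; inorder splits into left=[10], right=[]
  root=10; inorder splits into left=[], right=[]
Reconstructed level-order: [7, 21, 18, 14, 10]


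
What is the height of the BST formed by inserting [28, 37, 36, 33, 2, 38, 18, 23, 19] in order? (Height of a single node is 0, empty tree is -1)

Insertion order: [28, 37, 36, 33, 2, 38, 18, 23, 19]
Tree (level-order array): [28, 2, 37, None, 18, 36, 38, None, 23, 33, None, None, None, 19]
Compute height bottom-up (empty subtree = -1):
  height(19) = 1 + max(-1, -1) = 0
  height(23) = 1 + max(0, -1) = 1
  height(18) = 1 + max(-1, 1) = 2
  height(2) = 1 + max(-1, 2) = 3
  height(33) = 1 + max(-1, -1) = 0
  height(36) = 1 + max(0, -1) = 1
  height(38) = 1 + max(-1, -1) = 0
  height(37) = 1 + max(1, 0) = 2
  height(28) = 1 + max(3, 2) = 4
Height = 4


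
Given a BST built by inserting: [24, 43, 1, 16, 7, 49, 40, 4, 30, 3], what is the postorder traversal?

Tree insertion order: [24, 43, 1, 16, 7, 49, 40, 4, 30, 3]
Tree (level-order array): [24, 1, 43, None, 16, 40, 49, 7, None, 30, None, None, None, 4, None, None, None, 3]
Postorder traversal: [3, 4, 7, 16, 1, 30, 40, 49, 43, 24]


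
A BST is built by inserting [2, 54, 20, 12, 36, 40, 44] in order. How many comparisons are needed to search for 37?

Search path for 37: 2 -> 54 -> 20 -> 36 -> 40
Found: False
Comparisons: 5


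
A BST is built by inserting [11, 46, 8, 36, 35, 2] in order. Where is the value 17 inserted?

Starting tree (level order): [11, 8, 46, 2, None, 36, None, None, None, 35]
Insertion path: 11 -> 46 -> 36 -> 35
Result: insert 17 as left child of 35
Final tree (level order): [11, 8, 46, 2, None, 36, None, None, None, 35, None, 17]


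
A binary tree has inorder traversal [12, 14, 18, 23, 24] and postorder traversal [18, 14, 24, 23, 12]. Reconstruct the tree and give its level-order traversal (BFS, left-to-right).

Inorder:   [12, 14, 18, 23, 24]
Postorder: [18, 14, 24, 23, 12]
Algorithm: postorder visits root last, so walk postorder right-to-left;
each value is the root of the current inorder slice — split it at that
value, recurse on the right subtree first, then the left.
Recursive splits:
  root=12; inorder splits into left=[], right=[14, 18, 23, 24]
  root=23; inorder splits into left=[14, 18], right=[24]
  root=24; inorder splits into left=[], right=[]
  root=14; inorder splits into left=[], right=[18]
  root=18; inorder splits into left=[], right=[]
Reconstructed level-order: [12, 23, 14, 24, 18]


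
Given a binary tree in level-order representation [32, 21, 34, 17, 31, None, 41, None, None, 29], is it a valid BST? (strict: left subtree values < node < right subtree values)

Level-order array: [32, 21, 34, 17, 31, None, 41, None, None, 29]
Validate using subtree bounds (lo, hi): at each node, require lo < value < hi,
then recurse left with hi=value and right with lo=value.
Preorder trace (stopping at first violation):
  at node 32 with bounds (-inf, +inf): OK
  at node 21 with bounds (-inf, 32): OK
  at node 17 with bounds (-inf, 21): OK
  at node 31 with bounds (21, 32): OK
  at node 29 with bounds (21, 31): OK
  at node 34 with bounds (32, +inf): OK
  at node 41 with bounds (34, +inf): OK
No violation found at any node.
Result: Valid BST


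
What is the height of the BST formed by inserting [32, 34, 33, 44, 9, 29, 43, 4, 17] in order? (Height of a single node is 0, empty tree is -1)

Insertion order: [32, 34, 33, 44, 9, 29, 43, 4, 17]
Tree (level-order array): [32, 9, 34, 4, 29, 33, 44, None, None, 17, None, None, None, 43]
Compute height bottom-up (empty subtree = -1):
  height(4) = 1 + max(-1, -1) = 0
  height(17) = 1 + max(-1, -1) = 0
  height(29) = 1 + max(0, -1) = 1
  height(9) = 1 + max(0, 1) = 2
  height(33) = 1 + max(-1, -1) = 0
  height(43) = 1 + max(-1, -1) = 0
  height(44) = 1 + max(0, -1) = 1
  height(34) = 1 + max(0, 1) = 2
  height(32) = 1 + max(2, 2) = 3
Height = 3


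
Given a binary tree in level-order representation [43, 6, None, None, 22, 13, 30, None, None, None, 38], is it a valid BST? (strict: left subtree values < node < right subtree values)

Level-order array: [43, 6, None, None, 22, 13, 30, None, None, None, 38]
Validate using subtree bounds (lo, hi): at each node, require lo < value < hi,
then recurse left with hi=value and right with lo=value.
Preorder trace (stopping at first violation):
  at node 43 with bounds (-inf, +inf): OK
  at node 6 with bounds (-inf, 43): OK
  at node 22 with bounds (6, 43): OK
  at node 13 with bounds (6, 22): OK
  at node 30 with bounds (22, 43): OK
  at node 38 with bounds (30, 43): OK
No violation found at any node.
Result: Valid BST


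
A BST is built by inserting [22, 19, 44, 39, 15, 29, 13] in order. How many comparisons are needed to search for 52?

Search path for 52: 22 -> 44
Found: False
Comparisons: 2


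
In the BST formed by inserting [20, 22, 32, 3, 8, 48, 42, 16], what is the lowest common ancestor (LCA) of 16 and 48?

Tree insertion order: [20, 22, 32, 3, 8, 48, 42, 16]
Tree (level-order array): [20, 3, 22, None, 8, None, 32, None, 16, None, 48, None, None, 42]
In a BST, the LCA of p=16, q=48 is the first node v on the
root-to-leaf path with p <= v <= q (go left if both < v, right if both > v).
Walk from root:
  at 20: 16 <= 20 <= 48, this is the LCA
LCA = 20


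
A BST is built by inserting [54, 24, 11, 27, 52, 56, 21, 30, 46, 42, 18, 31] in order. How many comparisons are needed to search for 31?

Search path for 31: 54 -> 24 -> 27 -> 52 -> 30 -> 46 -> 42 -> 31
Found: True
Comparisons: 8


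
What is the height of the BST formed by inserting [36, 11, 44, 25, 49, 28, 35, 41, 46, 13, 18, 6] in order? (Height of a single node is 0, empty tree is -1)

Insertion order: [36, 11, 44, 25, 49, 28, 35, 41, 46, 13, 18, 6]
Tree (level-order array): [36, 11, 44, 6, 25, 41, 49, None, None, 13, 28, None, None, 46, None, None, 18, None, 35]
Compute height bottom-up (empty subtree = -1):
  height(6) = 1 + max(-1, -1) = 0
  height(18) = 1 + max(-1, -1) = 0
  height(13) = 1 + max(-1, 0) = 1
  height(35) = 1 + max(-1, -1) = 0
  height(28) = 1 + max(-1, 0) = 1
  height(25) = 1 + max(1, 1) = 2
  height(11) = 1 + max(0, 2) = 3
  height(41) = 1 + max(-1, -1) = 0
  height(46) = 1 + max(-1, -1) = 0
  height(49) = 1 + max(0, -1) = 1
  height(44) = 1 + max(0, 1) = 2
  height(36) = 1 + max(3, 2) = 4
Height = 4


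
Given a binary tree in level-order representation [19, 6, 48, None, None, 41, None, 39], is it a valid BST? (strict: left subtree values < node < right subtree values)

Level-order array: [19, 6, 48, None, None, 41, None, 39]
Validate using subtree bounds (lo, hi): at each node, require lo < value < hi,
then recurse left with hi=value and right with lo=value.
Preorder trace (stopping at first violation):
  at node 19 with bounds (-inf, +inf): OK
  at node 6 with bounds (-inf, 19): OK
  at node 48 with bounds (19, +inf): OK
  at node 41 with bounds (19, 48): OK
  at node 39 with bounds (19, 41): OK
No violation found at any node.
Result: Valid BST


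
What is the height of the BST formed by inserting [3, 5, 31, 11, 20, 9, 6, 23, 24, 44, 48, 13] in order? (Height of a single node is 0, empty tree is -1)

Insertion order: [3, 5, 31, 11, 20, 9, 6, 23, 24, 44, 48, 13]
Tree (level-order array): [3, None, 5, None, 31, 11, 44, 9, 20, None, 48, 6, None, 13, 23, None, None, None, None, None, None, None, 24]
Compute height bottom-up (empty subtree = -1):
  height(6) = 1 + max(-1, -1) = 0
  height(9) = 1 + max(0, -1) = 1
  height(13) = 1 + max(-1, -1) = 0
  height(24) = 1 + max(-1, -1) = 0
  height(23) = 1 + max(-1, 0) = 1
  height(20) = 1 + max(0, 1) = 2
  height(11) = 1 + max(1, 2) = 3
  height(48) = 1 + max(-1, -1) = 0
  height(44) = 1 + max(-1, 0) = 1
  height(31) = 1 + max(3, 1) = 4
  height(5) = 1 + max(-1, 4) = 5
  height(3) = 1 + max(-1, 5) = 6
Height = 6


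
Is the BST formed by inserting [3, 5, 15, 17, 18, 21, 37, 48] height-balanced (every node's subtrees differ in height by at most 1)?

Tree (level-order array): [3, None, 5, None, 15, None, 17, None, 18, None, 21, None, 37, None, 48]
Definition: a tree is height-balanced if, at every node, |h(left) - h(right)| <= 1 (empty subtree has height -1).
Bottom-up per-node check:
  node 48: h_left=-1, h_right=-1, diff=0 [OK], height=0
  node 37: h_left=-1, h_right=0, diff=1 [OK], height=1
  node 21: h_left=-1, h_right=1, diff=2 [FAIL (|-1-1|=2 > 1)], height=2
  node 18: h_left=-1, h_right=2, diff=3 [FAIL (|-1-2|=3 > 1)], height=3
  node 17: h_left=-1, h_right=3, diff=4 [FAIL (|-1-3|=4 > 1)], height=4
  node 15: h_left=-1, h_right=4, diff=5 [FAIL (|-1-4|=5 > 1)], height=5
  node 5: h_left=-1, h_right=5, diff=6 [FAIL (|-1-5|=6 > 1)], height=6
  node 3: h_left=-1, h_right=6, diff=7 [FAIL (|-1-6|=7 > 1)], height=7
Node 21 violates the condition: |-1 - 1| = 2 > 1.
Result: Not balanced


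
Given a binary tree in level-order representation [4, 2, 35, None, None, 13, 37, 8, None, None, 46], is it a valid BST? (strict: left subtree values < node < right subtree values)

Level-order array: [4, 2, 35, None, None, 13, 37, 8, None, None, 46]
Validate using subtree bounds (lo, hi): at each node, require lo < value < hi,
then recurse left with hi=value and right with lo=value.
Preorder trace (stopping at first violation):
  at node 4 with bounds (-inf, +inf): OK
  at node 2 with bounds (-inf, 4): OK
  at node 35 with bounds (4, +inf): OK
  at node 13 with bounds (4, 35): OK
  at node 8 with bounds (4, 13): OK
  at node 37 with bounds (35, +inf): OK
  at node 46 with bounds (37, +inf): OK
No violation found at any node.
Result: Valid BST


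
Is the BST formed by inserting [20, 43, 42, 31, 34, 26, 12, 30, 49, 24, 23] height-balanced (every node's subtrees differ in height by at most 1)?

Tree (level-order array): [20, 12, 43, None, None, 42, 49, 31, None, None, None, 26, 34, 24, 30, None, None, 23]
Definition: a tree is height-balanced if, at every node, |h(left) - h(right)| <= 1 (empty subtree has height -1).
Bottom-up per-node check:
  node 12: h_left=-1, h_right=-1, diff=0 [OK], height=0
  node 23: h_left=-1, h_right=-1, diff=0 [OK], height=0
  node 24: h_left=0, h_right=-1, diff=1 [OK], height=1
  node 30: h_left=-1, h_right=-1, diff=0 [OK], height=0
  node 26: h_left=1, h_right=0, diff=1 [OK], height=2
  node 34: h_left=-1, h_right=-1, diff=0 [OK], height=0
  node 31: h_left=2, h_right=0, diff=2 [FAIL (|2-0|=2 > 1)], height=3
  node 42: h_left=3, h_right=-1, diff=4 [FAIL (|3--1|=4 > 1)], height=4
  node 49: h_left=-1, h_right=-1, diff=0 [OK], height=0
  node 43: h_left=4, h_right=0, diff=4 [FAIL (|4-0|=4 > 1)], height=5
  node 20: h_left=0, h_right=5, diff=5 [FAIL (|0-5|=5 > 1)], height=6
Node 31 violates the condition: |2 - 0| = 2 > 1.
Result: Not balanced


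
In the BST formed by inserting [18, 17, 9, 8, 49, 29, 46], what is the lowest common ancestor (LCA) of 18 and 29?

Tree insertion order: [18, 17, 9, 8, 49, 29, 46]
Tree (level-order array): [18, 17, 49, 9, None, 29, None, 8, None, None, 46]
In a BST, the LCA of p=18, q=29 is the first node v on the
root-to-leaf path with p <= v <= q (go left if both < v, right if both > v).
Walk from root:
  at 18: 18 <= 18 <= 29, this is the LCA
LCA = 18


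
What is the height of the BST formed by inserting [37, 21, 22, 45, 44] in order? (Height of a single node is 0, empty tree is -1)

Insertion order: [37, 21, 22, 45, 44]
Tree (level-order array): [37, 21, 45, None, 22, 44]
Compute height bottom-up (empty subtree = -1):
  height(22) = 1 + max(-1, -1) = 0
  height(21) = 1 + max(-1, 0) = 1
  height(44) = 1 + max(-1, -1) = 0
  height(45) = 1 + max(0, -1) = 1
  height(37) = 1 + max(1, 1) = 2
Height = 2


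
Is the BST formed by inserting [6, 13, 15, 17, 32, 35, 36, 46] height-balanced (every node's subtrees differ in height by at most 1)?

Tree (level-order array): [6, None, 13, None, 15, None, 17, None, 32, None, 35, None, 36, None, 46]
Definition: a tree is height-balanced if, at every node, |h(left) - h(right)| <= 1 (empty subtree has height -1).
Bottom-up per-node check:
  node 46: h_left=-1, h_right=-1, diff=0 [OK], height=0
  node 36: h_left=-1, h_right=0, diff=1 [OK], height=1
  node 35: h_left=-1, h_right=1, diff=2 [FAIL (|-1-1|=2 > 1)], height=2
  node 32: h_left=-1, h_right=2, diff=3 [FAIL (|-1-2|=3 > 1)], height=3
  node 17: h_left=-1, h_right=3, diff=4 [FAIL (|-1-3|=4 > 1)], height=4
  node 15: h_left=-1, h_right=4, diff=5 [FAIL (|-1-4|=5 > 1)], height=5
  node 13: h_left=-1, h_right=5, diff=6 [FAIL (|-1-5|=6 > 1)], height=6
  node 6: h_left=-1, h_right=6, diff=7 [FAIL (|-1-6|=7 > 1)], height=7
Node 35 violates the condition: |-1 - 1| = 2 > 1.
Result: Not balanced


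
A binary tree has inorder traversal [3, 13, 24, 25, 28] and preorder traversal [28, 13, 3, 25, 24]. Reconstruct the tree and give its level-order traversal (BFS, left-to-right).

Inorder:  [3, 13, 24, 25, 28]
Preorder: [28, 13, 3, 25, 24]
Algorithm: preorder visits root first, so consume preorder in order;
for each root, split the current inorder slice at that value into
left-subtree inorder and right-subtree inorder, then recurse.
Recursive splits:
  root=28; inorder splits into left=[3, 13, 24, 25], right=[]
  root=13; inorder splits into left=[3], right=[24, 25]
  root=3; inorder splits into left=[], right=[]
  root=25; inorder splits into left=[24], right=[]
  root=24; inorder splits into left=[], right=[]
Reconstructed level-order: [28, 13, 3, 25, 24]


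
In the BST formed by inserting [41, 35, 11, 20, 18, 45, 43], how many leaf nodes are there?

Tree built from: [41, 35, 11, 20, 18, 45, 43]
Tree (level-order array): [41, 35, 45, 11, None, 43, None, None, 20, None, None, 18]
Rule: A leaf has 0 children.
Per-node child counts:
  node 41: 2 child(ren)
  node 35: 1 child(ren)
  node 11: 1 child(ren)
  node 20: 1 child(ren)
  node 18: 0 child(ren)
  node 45: 1 child(ren)
  node 43: 0 child(ren)
Matching nodes: [18, 43]
Count of leaf nodes: 2


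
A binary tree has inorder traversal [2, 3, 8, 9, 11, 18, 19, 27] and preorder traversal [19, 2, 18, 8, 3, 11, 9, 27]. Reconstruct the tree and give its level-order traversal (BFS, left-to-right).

Inorder:  [2, 3, 8, 9, 11, 18, 19, 27]
Preorder: [19, 2, 18, 8, 3, 11, 9, 27]
Algorithm: preorder visits root first, so consume preorder in order;
for each root, split the current inorder slice at that value into
left-subtree inorder and right-subtree inorder, then recurse.
Recursive splits:
  root=19; inorder splits into left=[2, 3, 8, 9, 11, 18], right=[27]
  root=2; inorder splits into left=[], right=[3, 8, 9, 11, 18]
  root=18; inorder splits into left=[3, 8, 9, 11], right=[]
  root=8; inorder splits into left=[3], right=[9, 11]
  root=3; inorder splits into left=[], right=[]
  root=11; inorder splits into left=[9], right=[]
  root=9; inorder splits into left=[], right=[]
  root=27; inorder splits into left=[], right=[]
Reconstructed level-order: [19, 2, 27, 18, 8, 3, 11, 9]


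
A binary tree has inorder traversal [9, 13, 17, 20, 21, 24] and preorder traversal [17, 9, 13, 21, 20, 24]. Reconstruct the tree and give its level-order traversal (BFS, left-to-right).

Inorder:  [9, 13, 17, 20, 21, 24]
Preorder: [17, 9, 13, 21, 20, 24]
Algorithm: preorder visits root first, so consume preorder in order;
for each root, split the current inorder slice at that value into
left-subtree inorder and right-subtree inorder, then recurse.
Recursive splits:
  root=17; inorder splits into left=[9, 13], right=[20, 21, 24]
  root=9; inorder splits into left=[], right=[13]
  root=13; inorder splits into left=[], right=[]
  root=21; inorder splits into left=[20], right=[24]
  root=20; inorder splits into left=[], right=[]
  root=24; inorder splits into left=[], right=[]
Reconstructed level-order: [17, 9, 21, 13, 20, 24]


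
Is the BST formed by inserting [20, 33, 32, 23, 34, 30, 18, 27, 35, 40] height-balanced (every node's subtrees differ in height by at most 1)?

Tree (level-order array): [20, 18, 33, None, None, 32, 34, 23, None, None, 35, None, 30, None, 40, 27]
Definition: a tree is height-balanced if, at every node, |h(left) - h(right)| <= 1 (empty subtree has height -1).
Bottom-up per-node check:
  node 18: h_left=-1, h_right=-1, diff=0 [OK], height=0
  node 27: h_left=-1, h_right=-1, diff=0 [OK], height=0
  node 30: h_left=0, h_right=-1, diff=1 [OK], height=1
  node 23: h_left=-1, h_right=1, diff=2 [FAIL (|-1-1|=2 > 1)], height=2
  node 32: h_left=2, h_right=-1, diff=3 [FAIL (|2--1|=3 > 1)], height=3
  node 40: h_left=-1, h_right=-1, diff=0 [OK], height=0
  node 35: h_left=-1, h_right=0, diff=1 [OK], height=1
  node 34: h_left=-1, h_right=1, diff=2 [FAIL (|-1-1|=2 > 1)], height=2
  node 33: h_left=3, h_right=2, diff=1 [OK], height=4
  node 20: h_left=0, h_right=4, diff=4 [FAIL (|0-4|=4 > 1)], height=5
Node 23 violates the condition: |-1 - 1| = 2 > 1.
Result: Not balanced


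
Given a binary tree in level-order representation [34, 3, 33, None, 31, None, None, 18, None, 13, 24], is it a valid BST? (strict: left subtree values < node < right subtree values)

Level-order array: [34, 3, 33, None, 31, None, None, 18, None, 13, 24]
Validate using subtree bounds (lo, hi): at each node, require lo < value < hi,
then recurse left with hi=value and right with lo=value.
Preorder trace (stopping at first violation):
  at node 34 with bounds (-inf, +inf): OK
  at node 3 with bounds (-inf, 34): OK
  at node 31 with bounds (3, 34): OK
  at node 18 with bounds (3, 31): OK
  at node 13 with bounds (3, 18): OK
  at node 24 with bounds (18, 31): OK
  at node 33 with bounds (34, +inf): VIOLATION
Node 33 violates its bound: not (34 < 33 < +inf).
Result: Not a valid BST


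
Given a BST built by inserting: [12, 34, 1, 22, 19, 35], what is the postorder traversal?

Tree insertion order: [12, 34, 1, 22, 19, 35]
Tree (level-order array): [12, 1, 34, None, None, 22, 35, 19]
Postorder traversal: [1, 19, 22, 35, 34, 12]


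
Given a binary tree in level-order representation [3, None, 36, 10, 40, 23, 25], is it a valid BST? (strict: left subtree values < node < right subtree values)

Level-order array: [3, None, 36, 10, 40, 23, 25]
Validate using subtree bounds (lo, hi): at each node, require lo < value < hi,
then recurse left with hi=value and right with lo=value.
Preorder trace (stopping at first violation):
  at node 3 with bounds (-inf, +inf): OK
  at node 36 with bounds (3, +inf): OK
  at node 10 with bounds (3, 36): OK
  at node 23 with bounds (3, 10): VIOLATION
Node 23 violates its bound: not (3 < 23 < 10).
Result: Not a valid BST


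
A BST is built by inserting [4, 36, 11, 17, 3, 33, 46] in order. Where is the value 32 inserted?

Starting tree (level order): [4, 3, 36, None, None, 11, 46, None, 17, None, None, None, 33]
Insertion path: 4 -> 36 -> 11 -> 17 -> 33
Result: insert 32 as left child of 33
Final tree (level order): [4, 3, 36, None, None, 11, 46, None, 17, None, None, None, 33, 32]


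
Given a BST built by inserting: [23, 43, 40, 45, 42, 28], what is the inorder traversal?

Tree insertion order: [23, 43, 40, 45, 42, 28]
Tree (level-order array): [23, None, 43, 40, 45, 28, 42]
Inorder traversal: [23, 28, 40, 42, 43, 45]


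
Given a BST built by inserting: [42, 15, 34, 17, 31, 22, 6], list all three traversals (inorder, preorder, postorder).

Tree insertion order: [42, 15, 34, 17, 31, 22, 6]
Tree (level-order array): [42, 15, None, 6, 34, None, None, 17, None, None, 31, 22]
Inorder (L, root, R): [6, 15, 17, 22, 31, 34, 42]
Preorder (root, L, R): [42, 15, 6, 34, 17, 31, 22]
Postorder (L, R, root): [6, 22, 31, 17, 34, 15, 42]


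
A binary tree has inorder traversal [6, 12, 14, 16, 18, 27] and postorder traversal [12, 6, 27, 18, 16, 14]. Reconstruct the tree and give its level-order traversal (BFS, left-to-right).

Inorder:   [6, 12, 14, 16, 18, 27]
Postorder: [12, 6, 27, 18, 16, 14]
Algorithm: postorder visits root last, so walk postorder right-to-left;
each value is the root of the current inorder slice — split it at that
value, recurse on the right subtree first, then the left.
Recursive splits:
  root=14; inorder splits into left=[6, 12], right=[16, 18, 27]
  root=16; inorder splits into left=[], right=[18, 27]
  root=18; inorder splits into left=[], right=[27]
  root=27; inorder splits into left=[], right=[]
  root=6; inorder splits into left=[], right=[12]
  root=12; inorder splits into left=[], right=[]
Reconstructed level-order: [14, 6, 16, 12, 18, 27]


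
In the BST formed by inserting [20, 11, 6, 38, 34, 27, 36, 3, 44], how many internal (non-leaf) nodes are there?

Tree built from: [20, 11, 6, 38, 34, 27, 36, 3, 44]
Tree (level-order array): [20, 11, 38, 6, None, 34, 44, 3, None, 27, 36]
Rule: An internal node has at least one child.
Per-node child counts:
  node 20: 2 child(ren)
  node 11: 1 child(ren)
  node 6: 1 child(ren)
  node 3: 0 child(ren)
  node 38: 2 child(ren)
  node 34: 2 child(ren)
  node 27: 0 child(ren)
  node 36: 0 child(ren)
  node 44: 0 child(ren)
Matching nodes: [20, 11, 6, 38, 34]
Count of internal (non-leaf) nodes: 5


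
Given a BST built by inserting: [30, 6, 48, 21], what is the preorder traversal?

Tree insertion order: [30, 6, 48, 21]
Tree (level-order array): [30, 6, 48, None, 21]
Preorder traversal: [30, 6, 21, 48]


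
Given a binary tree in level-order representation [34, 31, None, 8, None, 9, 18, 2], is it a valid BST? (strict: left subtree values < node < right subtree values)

Level-order array: [34, 31, None, 8, None, 9, 18, 2]
Validate using subtree bounds (lo, hi): at each node, require lo < value < hi,
then recurse left with hi=value and right with lo=value.
Preorder trace (stopping at first violation):
  at node 34 with bounds (-inf, +inf): OK
  at node 31 with bounds (-inf, 34): OK
  at node 8 with bounds (-inf, 31): OK
  at node 9 with bounds (-inf, 8): VIOLATION
Node 9 violates its bound: not (-inf < 9 < 8).
Result: Not a valid BST


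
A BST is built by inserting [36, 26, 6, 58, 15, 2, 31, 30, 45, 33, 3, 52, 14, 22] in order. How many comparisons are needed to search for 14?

Search path for 14: 36 -> 26 -> 6 -> 15 -> 14
Found: True
Comparisons: 5


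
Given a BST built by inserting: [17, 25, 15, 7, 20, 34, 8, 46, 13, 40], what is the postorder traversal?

Tree insertion order: [17, 25, 15, 7, 20, 34, 8, 46, 13, 40]
Tree (level-order array): [17, 15, 25, 7, None, 20, 34, None, 8, None, None, None, 46, None, 13, 40]
Postorder traversal: [13, 8, 7, 15, 20, 40, 46, 34, 25, 17]


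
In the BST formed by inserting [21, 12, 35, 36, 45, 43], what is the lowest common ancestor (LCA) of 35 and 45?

Tree insertion order: [21, 12, 35, 36, 45, 43]
Tree (level-order array): [21, 12, 35, None, None, None, 36, None, 45, 43]
In a BST, the LCA of p=35, q=45 is the first node v on the
root-to-leaf path with p <= v <= q (go left if both < v, right if both > v).
Walk from root:
  at 21: both 35 and 45 > 21, go right
  at 35: 35 <= 35 <= 45, this is the LCA
LCA = 35


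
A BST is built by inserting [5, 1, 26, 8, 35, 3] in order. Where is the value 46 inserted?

Starting tree (level order): [5, 1, 26, None, 3, 8, 35]
Insertion path: 5 -> 26 -> 35
Result: insert 46 as right child of 35
Final tree (level order): [5, 1, 26, None, 3, 8, 35, None, None, None, None, None, 46]


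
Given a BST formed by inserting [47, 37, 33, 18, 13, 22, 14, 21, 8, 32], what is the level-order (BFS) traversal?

Tree insertion order: [47, 37, 33, 18, 13, 22, 14, 21, 8, 32]
Tree (level-order array): [47, 37, None, 33, None, 18, None, 13, 22, 8, 14, 21, 32]
BFS from the root, enqueuing left then right child of each popped node:
  queue [47] -> pop 47, enqueue [37], visited so far: [47]
  queue [37] -> pop 37, enqueue [33], visited so far: [47, 37]
  queue [33] -> pop 33, enqueue [18], visited so far: [47, 37, 33]
  queue [18] -> pop 18, enqueue [13, 22], visited so far: [47, 37, 33, 18]
  queue [13, 22] -> pop 13, enqueue [8, 14], visited so far: [47, 37, 33, 18, 13]
  queue [22, 8, 14] -> pop 22, enqueue [21, 32], visited so far: [47, 37, 33, 18, 13, 22]
  queue [8, 14, 21, 32] -> pop 8, enqueue [none], visited so far: [47, 37, 33, 18, 13, 22, 8]
  queue [14, 21, 32] -> pop 14, enqueue [none], visited so far: [47, 37, 33, 18, 13, 22, 8, 14]
  queue [21, 32] -> pop 21, enqueue [none], visited so far: [47, 37, 33, 18, 13, 22, 8, 14, 21]
  queue [32] -> pop 32, enqueue [none], visited so far: [47, 37, 33, 18, 13, 22, 8, 14, 21, 32]
Result: [47, 37, 33, 18, 13, 22, 8, 14, 21, 32]


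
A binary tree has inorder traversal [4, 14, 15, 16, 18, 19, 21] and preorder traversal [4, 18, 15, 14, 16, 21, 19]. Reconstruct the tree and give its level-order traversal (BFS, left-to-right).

Inorder:  [4, 14, 15, 16, 18, 19, 21]
Preorder: [4, 18, 15, 14, 16, 21, 19]
Algorithm: preorder visits root first, so consume preorder in order;
for each root, split the current inorder slice at that value into
left-subtree inorder and right-subtree inorder, then recurse.
Recursive splits:
  root=4; inorder splits into left=[], right=[14, 15, 16, 18, 19, 21]
  root=18; inorder splits into left=[14, 15, 16], right=[19, 21]
  root=15; inorder splits into left=[14], right=[16]
  root=14; inorder splits into left=[], right=[]
  root=16; inorder splits into left=[], right=[]
  root=21; inorder splits into left=[19], right=[]
  root=19; inorder splits into left=[], right=[]
Reconstructed level-order: [4, 18, 15, 21, 14, 16, 19]
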